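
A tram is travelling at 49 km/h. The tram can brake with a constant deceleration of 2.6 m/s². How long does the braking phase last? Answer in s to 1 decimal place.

49 km/h ÷ 3.6 = 13.6111 m/s.
Braking time = v/a = 13.6111 / 2.600 = 5.235 s.

Braking time ≈ 5.2 s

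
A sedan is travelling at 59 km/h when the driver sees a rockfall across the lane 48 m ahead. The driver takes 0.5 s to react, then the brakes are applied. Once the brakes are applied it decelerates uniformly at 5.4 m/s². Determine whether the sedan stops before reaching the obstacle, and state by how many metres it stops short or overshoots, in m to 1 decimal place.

59 km/h ÷ 3.6 = 16.3889 m/s.
Reaction distance = 16.3889 × 0.5 = 8.194 m.
Braking distance = v²/(2a) = 268.596 / 10.800 = 24.870 m.
Total stopping distance = 8.194 + 24.870 = 33.064 m, vs 48 m available — it stops with 48 − 33.064 = 14.936 m to spare.

Yes — it stops 14.9 m short of the obstacle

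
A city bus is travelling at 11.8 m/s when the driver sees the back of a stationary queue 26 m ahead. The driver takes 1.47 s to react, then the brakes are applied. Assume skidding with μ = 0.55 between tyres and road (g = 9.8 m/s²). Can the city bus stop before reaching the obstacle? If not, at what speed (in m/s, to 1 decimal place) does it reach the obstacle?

No — it strikes the obstacle at 6.8 m/s

a = μg = 0.55 × 9.8 = 5.390 m/s².
Reaction distance = 11.8000 × 1.47 = 17.346 m.
Braking distance needed to stop: v²/(2a) = 139.240 / 10.780 = 12.917 m, so total needed = 17.346 + 12.917 = 30.263 m > 26 m — it cannot stop.
Distance remaining when braking begins: 26 − 17.346 = 8.654 m.
v² = v₀² − 2a·d = 139.240 − 2 × 5.390 × 8.654 = 45.950 m²/s².
v = √45.950 = 6.779 m/s.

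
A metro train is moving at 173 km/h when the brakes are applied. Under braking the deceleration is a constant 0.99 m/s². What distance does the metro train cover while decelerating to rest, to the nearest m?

173 km/h ÷ 3.6 = 48.0556 m/s.
Braking distance = v²/(2a) = 48.0556² / (2 × 0.990) = 2309.341 / 1.980 = 1166.334 m.

Braking distance ≈ 1166 m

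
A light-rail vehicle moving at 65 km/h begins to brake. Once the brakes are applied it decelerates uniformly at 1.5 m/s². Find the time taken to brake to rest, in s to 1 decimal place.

65 km/h ÷ 3.6 = 18.0556 m/s.
Braking time = v/a = 18.0556 / 1.500 = 12.037 s.

Braking time ≈ 12.0 s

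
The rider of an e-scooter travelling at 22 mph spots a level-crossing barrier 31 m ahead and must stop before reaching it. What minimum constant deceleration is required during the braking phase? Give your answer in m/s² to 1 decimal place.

22 mph × 0.44704 = 9.8349 m/s.
v² = 2a·d ⇒ a = v²/(2d) = 9.8349² / (2 × 31.000) = 96.725 / 62.000 = 1.5601 m/s².

Required deceleration ≈ 1.6 m/s²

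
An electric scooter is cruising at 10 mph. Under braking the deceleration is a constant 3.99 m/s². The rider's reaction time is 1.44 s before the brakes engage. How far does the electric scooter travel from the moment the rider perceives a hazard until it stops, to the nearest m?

Total stopping distance ≈ 9 m

10 mph × 0.44704 = 4.4704 m/s.
Reaction distance = v·t_r = 4.4704 × 1.44 = 6.437 m.
Braking distance = v²/(2a) = 4.4704² / (2 × 3.990) = 19.984 / 7.980 = 2.504 m.
Total = 6.437 + 2.504 = 8.941 m.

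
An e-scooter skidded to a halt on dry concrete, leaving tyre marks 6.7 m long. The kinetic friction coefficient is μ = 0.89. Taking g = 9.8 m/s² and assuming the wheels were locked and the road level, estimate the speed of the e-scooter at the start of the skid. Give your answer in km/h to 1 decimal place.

Deceleration a = μg = 0.89 × 9.8 = 8.722 m/s².
v = √(2a·d) = √(2 × 8.722 × 6.7) = √116.875 = 10.8109 m/s.
= 10.8109 × 3.6 = 38.919 km/h.

Initial speed ≈ 38.9 km/h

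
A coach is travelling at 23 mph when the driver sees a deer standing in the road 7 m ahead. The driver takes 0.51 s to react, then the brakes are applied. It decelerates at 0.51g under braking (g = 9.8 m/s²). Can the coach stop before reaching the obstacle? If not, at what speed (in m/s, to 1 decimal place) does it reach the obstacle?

23 mph × 0.44704 = 10.2819 m/s.
a = 0.51 × 9.8 = 4.998 m/s².
Reaction distance = 10.2819 × 0.51 = 5.244 m.
Braking distance needed to stop: v²/(2a) = 105.717 / 9.996 = 10.576 m, so total needed = 5.244 + 10.576 = 15.820 m > 7 m — it cannot stop.
Distance remaining when braking begins: 7 − 5.244 = 1.756 m.
v² = v₀² − 2a·d = 105.717 − 2 × 4.998 × 1.756 = 88.164 m²/s².
v = √88.164 = 9.390 m/s.

No — it strikes the obstacle at 9.4 m/s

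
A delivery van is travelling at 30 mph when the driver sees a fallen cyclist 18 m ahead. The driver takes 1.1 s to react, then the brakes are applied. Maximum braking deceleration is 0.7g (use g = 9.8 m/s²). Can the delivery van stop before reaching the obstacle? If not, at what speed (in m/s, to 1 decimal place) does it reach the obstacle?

30 mph × 0.44704 = 13.4112 m/s.
a = 0.7 × 9.8 = 6.860 m/s².
Reaction distance = 13.4112 × 1.1 = 14.752 m.
Braking distance needed to stop: v²/(2a) = 179.860 / 13.720 = 13.109 m, so total needed = 14.752 + 13.109 = 27.861 m > 18 m — it cannot stop.
Distance remaining when braking begins: 18 − 14.752 = 3.248 m.
v² = v₀² − 2a·d = 179.860 − 2 × 6.860 × 3.248 = 135.297 m²/s².
v = √135.297 = 11.632 m/s.

No — it strikes the obstacle at 11.6 m/s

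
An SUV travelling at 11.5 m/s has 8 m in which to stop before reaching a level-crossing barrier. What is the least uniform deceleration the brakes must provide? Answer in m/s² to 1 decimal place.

Required deceleration ≈ 8.3 m/s²

v² = 2a·d ⇒ a = v²/(2d) = 11.5000² / (2 × 8.000) = 132.250 / 16.000 = 8.2656 m/s².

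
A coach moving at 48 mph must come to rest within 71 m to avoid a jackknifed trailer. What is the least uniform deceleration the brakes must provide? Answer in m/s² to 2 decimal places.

48 mph × 0.44704 = 21.4579 m/s.
v² = 2a·d ⇒ a = v²/(2d) = 21.4579² / (2 × 71.000) = 460.441 / 142.000 = 3.2425 m/s².

Required deceleration ≈ 3.24 m/s²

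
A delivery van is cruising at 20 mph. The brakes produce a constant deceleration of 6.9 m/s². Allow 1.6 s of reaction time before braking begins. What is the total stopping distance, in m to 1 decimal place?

20 mph × 0.44704 = 8.9408 m/s.
Reaction distance = v·t_r = 8.9408 × 1.6 = 14.305 m.
Braking distance = v²/(2a) = 8.9408² / (2 × 6.900) = 79.938 / 13.800 = 5.793 m.
Total = 14.305 + 5.793 = 20.098 m.

Total stopping distance ≈ 20.1 m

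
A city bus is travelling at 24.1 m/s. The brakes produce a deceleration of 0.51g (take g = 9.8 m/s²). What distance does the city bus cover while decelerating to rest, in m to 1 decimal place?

a = 0.51 × 9.8 = 4.998 m/s².
Braking distance = v²/(2a) = 24.1000² / (2 × 4.998) = 580.810 / 9.996 = 58.104 m.

Braking distance ≈ 58.1 m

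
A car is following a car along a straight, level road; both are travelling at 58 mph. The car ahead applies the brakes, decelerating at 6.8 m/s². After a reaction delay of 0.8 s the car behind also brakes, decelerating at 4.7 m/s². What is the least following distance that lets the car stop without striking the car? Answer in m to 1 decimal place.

Minimum gap ≈ 42.8 m

58 mph × 0.44704 = 25.9283 m/s.
Leader travels v²/(2a_L) = 672.277 / 13.600 = 49.432 m before stopping.
Follower covers v·t_r = 25.9283 × 0.8 = 20.743 m while reacting, then v²/(2a_F) = 672.277 / 9.400 = 71.519 m while braking, for a total of 20.743 + 71.519 = 92.262 m.
Since a_F ≤ a_L and the follower starts braking later, the follower is never slower than the leader, so the closest approach is when both have stopped.
Minimum gap = 92.262 − 49.432 = 42.830 m.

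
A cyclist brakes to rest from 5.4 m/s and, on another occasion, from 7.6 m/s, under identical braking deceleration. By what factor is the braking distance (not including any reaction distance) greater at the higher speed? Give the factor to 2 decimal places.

Factor ≈ 1.98

Braking distance d = v²/(2a), so with a fixed, d ∝ v².
Factor = (7.6/5.4)² = 1.4074² = 1.9808.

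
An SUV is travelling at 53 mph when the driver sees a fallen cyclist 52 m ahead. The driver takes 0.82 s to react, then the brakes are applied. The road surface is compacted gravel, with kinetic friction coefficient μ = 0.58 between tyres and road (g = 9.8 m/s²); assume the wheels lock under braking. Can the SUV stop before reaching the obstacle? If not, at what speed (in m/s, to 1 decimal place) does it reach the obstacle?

No — it strikes the obstacle at 13.8 m/s

53 mph × 0.44704 = 23.6931 m/s.
a = μg = 0.58 × 9.8 = 5.684 m/s².
Reaction distance = 23.6931 × 0.82 = 19.428 m.
Braking distance needed to stop: v²/(2a) = 561.363 / 11.368 = 49.381 m, so total needed = 19.428 + 49.381 = 68.809 m > 52 m — it cannot stop.
Distance remaining when braking begins: 52 − 19.428 = 32.572 m.
v² = v₀² − 2a·d = 561.363 − 2 × 5.684 × 32.572 = 191.085 m²/s².
v = √191.085 = 13.823 m/s.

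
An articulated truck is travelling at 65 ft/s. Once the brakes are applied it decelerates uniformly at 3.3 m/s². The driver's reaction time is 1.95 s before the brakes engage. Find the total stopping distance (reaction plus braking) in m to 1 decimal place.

65 ft/s × 0.3048 = 19.8120 m/s.
Reaction distance = v·t_r = 19.8120 × 1.95 = 38.633 m.
Braking distance = v²/(2a) = 19.8120² / (2 × 3.300) = 392.515 / 6.600 = 59.472 m.
Total = 38.633 + 59.472 = 98.105 m.

Total stopping distance ≈ 98.1 m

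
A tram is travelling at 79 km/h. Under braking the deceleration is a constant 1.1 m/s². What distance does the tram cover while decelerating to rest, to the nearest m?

Braking distance ≈ 219 m

79 km/h ÷ 3.6 = 21.9444 m/s.
Braking distance = v²/(2a) = 21.9444² / (2 × 1.100) = 481.557 / 2.200 = 218.890 m.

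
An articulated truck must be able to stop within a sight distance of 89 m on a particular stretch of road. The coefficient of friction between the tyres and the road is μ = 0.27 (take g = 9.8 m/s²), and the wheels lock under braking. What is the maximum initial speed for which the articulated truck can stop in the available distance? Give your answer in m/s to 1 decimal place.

a = μg = 0.27 × 9.8 = 2.646 m/s².
v²/(2a) = d ⇒ v = √(2 × 2.646 × 89) = √470.99 = 21.7023 m/s.

Maximum speed ≈ 21.7 m/s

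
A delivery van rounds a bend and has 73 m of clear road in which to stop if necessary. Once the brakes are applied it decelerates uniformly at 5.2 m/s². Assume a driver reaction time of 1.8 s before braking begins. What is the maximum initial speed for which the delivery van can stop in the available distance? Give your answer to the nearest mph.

Stopping distance: v·t_r + v²/(2a) = 73 with t_r = 1.8 s and a = 5.200 m/s².
So v² + 18.720 v − 759.20 = 0.
Positive root: v = −a·t_r + √((a·t_r)² + 2a·d) = −9.360 + √(87.610 + 759.20) = 19.7400 m/s.
19.7400 m/s ÷ 0.44704 = 44.157 mph.

Maximum speed ≈ 44 mph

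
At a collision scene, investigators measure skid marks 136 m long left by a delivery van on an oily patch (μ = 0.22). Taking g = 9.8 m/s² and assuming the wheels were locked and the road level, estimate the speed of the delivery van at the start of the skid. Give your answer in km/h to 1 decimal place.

Deceleration a = μg = 0.22 × 9.8 = 2.156 m/s².
v = √(2a·d) = √(2 × 2.156 × 136) = √586.432 = 24.2164 m/s.
= 24.2164 × 3.6 = 87.179 km/h.

Initial speed ≈ 87.2 km/h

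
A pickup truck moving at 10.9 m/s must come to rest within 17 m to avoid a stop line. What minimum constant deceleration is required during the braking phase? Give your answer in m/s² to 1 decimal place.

Required deceleration ≈ 3.5 m/s²

v² = 2a·d ⇒ a = v²/(2d) = 10.9000² / (2 × 17.000) = 118.810 / 34.000 = 3.4944 m/s².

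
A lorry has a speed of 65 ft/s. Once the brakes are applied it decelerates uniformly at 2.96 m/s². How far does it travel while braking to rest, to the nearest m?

65 ft/s × 0.3048 = 19.8120 m/s.
Braking distance = v²/(2a) = 19.8120² / (2 × 2.960) = 392.515 / 5.920 = 66.303 m.

Braking distance ≈ 66 m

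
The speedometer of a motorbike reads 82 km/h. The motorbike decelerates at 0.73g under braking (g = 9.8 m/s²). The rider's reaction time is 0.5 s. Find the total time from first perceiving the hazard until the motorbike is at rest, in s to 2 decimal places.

Total time ≈ 3.68 s

82 km/h ÷ 3.6 = 22.7778 m/s.
a = 0.73 × 9.8 = 7.154 m/s².
Braking time = v/a = 22.7778 / 7.154 = 3.184 s.
Total = 0.5 + 3.184 = 3.684 s.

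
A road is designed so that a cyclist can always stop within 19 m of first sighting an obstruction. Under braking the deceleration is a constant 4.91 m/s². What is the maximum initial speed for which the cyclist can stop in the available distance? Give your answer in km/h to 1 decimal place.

Maximum speed ≈ 49.2 km/h

v²/(2a) = d ⇒ v = √(2 × 4.910 × 19) = √186.58 = 13.6594 m/s.
13.6594 m/s × 3.6 = 49.174 km/h.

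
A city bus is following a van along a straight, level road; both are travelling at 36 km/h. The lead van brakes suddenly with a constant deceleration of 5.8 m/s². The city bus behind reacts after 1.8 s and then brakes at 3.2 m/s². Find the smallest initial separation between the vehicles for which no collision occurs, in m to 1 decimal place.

Minimum gap ≈ 25.0 m

36 km/h ÷ 3.6 = 10.0000 m/s.
Leader travels v²/(2a_L) = 100.000 / 11.600 = 8.621 m before stopping.
Follower covers v·t_r = 10.0000 × 1.8 = 18.000 m while reacting, then v²/(2a_F) = 100.000 / 6.400 = 15.625 m while braking, for a total of 18.000 + 15.625 = 33.625 m.
Since a_F ≤ a_L and the follower starts braking later, the follower is never slower than the leader, so the closest approach is when both have stopped.
Minimum gap = 33.625 − 8.621 = 25.004 m.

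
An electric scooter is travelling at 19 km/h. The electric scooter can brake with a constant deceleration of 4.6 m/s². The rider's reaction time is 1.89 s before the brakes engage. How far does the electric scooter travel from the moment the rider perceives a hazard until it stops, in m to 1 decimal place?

19 km/h ÷ 3.6 = 5.2778 m/s.
Reaction distance = v·t_r = 5.2778 × 1.89 = 9.975 m.
Braking distance = v²/(2a) = 5.2778² / (2 × 4.600) = 27.855 / 9.200 = 3.028 m.
Total = 9.975 + 3.028 = 13.003 m.

Total stopping distance ≈ 13.0 m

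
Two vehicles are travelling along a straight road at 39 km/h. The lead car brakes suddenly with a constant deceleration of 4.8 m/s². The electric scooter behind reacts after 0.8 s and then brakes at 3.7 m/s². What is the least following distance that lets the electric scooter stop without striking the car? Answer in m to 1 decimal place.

39 km/h ÷ 3.6 = 10.8333 m/s.
Leader travels v²/(2a_L) = 117.360 / 9.600 = 12.225 m before stopping.
Follower covers v·t_r = 10.8333 × 0.8 = 8.667 m while reacting, then v²/(2a_F) = 117.360 / 7.400 = 15.859 m while braking, for a total of 8.667 + 15.859 = 24.526 m.
Since a_F ≤ a_L and the follower starts braking later, the follower is never slower than the leader, so the closest approach is when both have stopped.
Minimum gap = 24.526 − 12.225 = 12.301 m.

Minimum gap ≈ 12.3 m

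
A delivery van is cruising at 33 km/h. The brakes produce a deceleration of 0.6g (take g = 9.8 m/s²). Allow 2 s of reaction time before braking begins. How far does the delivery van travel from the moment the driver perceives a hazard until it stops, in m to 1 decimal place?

Total stopping distance ≈ 25.5 m

33 km/h ÷ 3.6 = 9.1667 m/s.
a = 0.6 × 9.8 = 5.880 m/s².
Reaction distance = v·t_r = 9.1667 × 2 = 18.333 m.
Braking distance = v²/(2a) = 9.1667² / (2 × 5.880) = 84.028 / 11.760 = 7.145 m.
Total = 18.333 + 7.145 = 25.478 m.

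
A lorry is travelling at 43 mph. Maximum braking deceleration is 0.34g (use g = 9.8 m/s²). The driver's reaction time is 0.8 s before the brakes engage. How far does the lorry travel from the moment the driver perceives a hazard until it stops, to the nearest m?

Total stopping distance ≈ 71 m

43 mph × 0.44704 = 19.2227 m/s.
a = 0.34 × 9.8 = 3.332 m/s².
Reaction distance = v·t_r = 19.2227 × 0.8 = 15.378 m.
Braking distance = v²/(2a) = 19.2227² / (2 × 3.332) = 369.512 / 6.664 = 55.449 m.
Total = 15.378 + 55.449 = 70.827 m.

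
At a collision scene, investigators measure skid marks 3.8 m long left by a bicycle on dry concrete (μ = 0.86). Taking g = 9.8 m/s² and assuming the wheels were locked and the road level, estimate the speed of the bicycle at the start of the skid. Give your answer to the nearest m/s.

Initial speed ≈ 8 m/s

Deceleration a = μg = 0.86 × 9.8 = 8.428 m/s².
v = √(2a·d) = √(2 × 8.428 × 3.8) = √64.053 = 8.0033 m/s.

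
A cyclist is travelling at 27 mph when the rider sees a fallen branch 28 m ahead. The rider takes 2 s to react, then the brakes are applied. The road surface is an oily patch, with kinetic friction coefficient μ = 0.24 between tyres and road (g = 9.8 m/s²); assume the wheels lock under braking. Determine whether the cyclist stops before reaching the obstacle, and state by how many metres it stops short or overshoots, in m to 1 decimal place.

27 mph × 0.44704 = 12.0701 m/s.
a = μg = 0.24 × 9.8 = 2.352 m/s².
Reaction distance = 12.0701 × 2 = 24.140 m.
Braking distance = v²/(2a) = 145.687 / 4.704 = 30.971 m.
Total stopping distance = 24.140 + 30.971 = 55.111 m, vs 28 m available — it cannot stop in time and overshoots by 55.111 − 28 = 27.111 m.

No — it overshoots by 27.1 m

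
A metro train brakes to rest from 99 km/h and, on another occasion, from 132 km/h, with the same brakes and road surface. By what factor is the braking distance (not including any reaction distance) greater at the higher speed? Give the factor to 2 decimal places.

Braking distance d = v²/(2a), so with a fixed, d ∝ v².
Factor = (132/99)² = 1.3333² = 1.7777.

Factor ≈ 1.78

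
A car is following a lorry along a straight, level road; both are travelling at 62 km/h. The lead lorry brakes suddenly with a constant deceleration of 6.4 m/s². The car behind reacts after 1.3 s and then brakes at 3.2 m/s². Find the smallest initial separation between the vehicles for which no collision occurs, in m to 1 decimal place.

Minimum gap ≈ 45.6 m

62 km/h ÷ 3.6 = 17.2222 m/s.
Leader travels v²/(2a_L) = 296.604 / 12.800 = 23.172 m before stopping.
Follower covers v·t_r = 17.2222 × 1.3 = 22.389 m while reacting, then v²/(2a_F) = 296.604 / 6.400 = 46.344 m while braking, for a total of 22.389 + 46.344 = 68.733 m.
Since a_F ≤ a_L and the follower starts braking later, the follower is never slower than the leader, so the closest approach is when both have stopped.
Minimum gap = 68.733 − 23.172 = 45.561 m.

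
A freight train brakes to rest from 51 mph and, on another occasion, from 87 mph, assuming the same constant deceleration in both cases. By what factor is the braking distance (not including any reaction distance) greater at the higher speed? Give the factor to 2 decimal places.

Braking distance d = v²/(2a), so with a fixed, d ∝ v².
Factor = (87/51)² = 1.7059² = 2.9101.

Factor ≈ 2.91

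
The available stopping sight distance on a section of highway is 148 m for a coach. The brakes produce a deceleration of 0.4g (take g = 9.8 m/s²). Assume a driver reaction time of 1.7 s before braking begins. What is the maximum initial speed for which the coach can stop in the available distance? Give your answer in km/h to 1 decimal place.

Maximum speed ≈ 101.0 km/h

a = 0.4 × 9.8 = 3.920 m/s².
Stopping distance: v·t_r + v²/(2a) = 148 with t_r = 1.7 s and a = 3.920 m/s².
So v² + 13.328 v − 1160.32 = 0.
Positive root: v = −a·t_r + √((a·t_r)² + 2a·d) = −6.664 + √(44.409 + 1160.32) = 28.0452 m/s.
28.0452 m/s × 3.6 = 100.963 km/h.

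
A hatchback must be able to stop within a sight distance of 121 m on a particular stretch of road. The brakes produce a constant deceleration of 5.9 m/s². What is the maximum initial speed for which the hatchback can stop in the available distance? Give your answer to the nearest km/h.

Maximum speed ≈ 136 km/h

v²/(2a) = d ⇒ v = √(2 × 5.900 × 121) = √1427.80 = 37.7862 m/s.
37.7862 m/s × 3.6 = 136.030 km/h.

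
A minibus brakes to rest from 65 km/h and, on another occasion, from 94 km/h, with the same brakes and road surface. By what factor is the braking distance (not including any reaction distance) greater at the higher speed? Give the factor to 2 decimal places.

Factor ≈ 2.09

Braking distance d = v²/(2a), so with a fixed, d ∝ v².
Factor = (94/65)² = 1.4462² = 2.0915.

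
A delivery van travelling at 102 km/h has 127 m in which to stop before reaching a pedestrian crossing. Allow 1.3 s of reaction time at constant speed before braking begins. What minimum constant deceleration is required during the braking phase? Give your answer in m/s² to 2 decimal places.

102 km/h ÷ 3.6 = 28.3333 m/s.
Distance covered during reaction = 28.3333 × 1.3 = 36.833 m.
Distance available for braking: 127 − 36.833 = 90.167 m.
v² = 2a·d ⇒ a = v²/(2d) = 28.3333² / (2 × 90.167) = 802.776 / 180.334 = 4.4516 m/s².

Required deceleration ≈ 4.45 m/s²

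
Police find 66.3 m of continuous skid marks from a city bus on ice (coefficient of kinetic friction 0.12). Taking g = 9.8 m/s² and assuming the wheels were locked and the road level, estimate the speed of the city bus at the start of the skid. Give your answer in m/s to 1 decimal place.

Initial speed ≈ 12.5 m/s

Deceleration a = μg = 0.12 × 9.8 = 1.176 m/s².
v = √(2a·d) = √(2 × 1.176 × 66.3) = √155.938 = 12.4875 m/s.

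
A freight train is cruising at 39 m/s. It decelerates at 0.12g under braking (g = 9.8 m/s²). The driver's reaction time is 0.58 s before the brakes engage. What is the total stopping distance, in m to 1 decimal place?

Total stopping distance ≈ 669.3 m

a = 0.12 × 9.8 = 1.176 m/s².
Reaction distance = v·t_r = 39.0000 × 0.58 = 22.620 m.
Braking distance = v²/(2a) = 39.0000² / (2 × 1.176) = 1521.000 / 2.352 = 646.684 m.
Total = 22.620 + 646.684 = 669.304 m.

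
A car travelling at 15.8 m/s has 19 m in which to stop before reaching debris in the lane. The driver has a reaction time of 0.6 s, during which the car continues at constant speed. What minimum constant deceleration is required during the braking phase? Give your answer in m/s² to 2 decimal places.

Required deceleration ≈ 13.11 m/s²

Distance covered during reaction = 15.8000 × 0.6 = 9.480 m.
Distance available for braking: 19 − 9.480 = 9.520 m.
v² = 2a·d ⇒ a = v²/(2d) = 15.8000² / (2 × 9.520) = 249.640 / 19.040 = 13.1113 m/s².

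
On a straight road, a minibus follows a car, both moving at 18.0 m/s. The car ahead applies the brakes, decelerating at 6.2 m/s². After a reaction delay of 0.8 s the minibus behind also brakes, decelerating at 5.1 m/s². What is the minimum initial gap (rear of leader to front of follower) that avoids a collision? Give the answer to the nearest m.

Minimum gap ≈ 20 m

Leader travels v²/(2a_L) = 324.000 / 12.400 = 26.129 m before stopping.
Follower covers v·t_r = 18.0000 × 0.8 = 14.400 m while reacting, then v²/(2a_F) = 324.000 / 10.200 = 31.765 m while braking, for a total of 14.400 + 31.765 = 46.165 m.
Since a_F ≤ a_L and the follower starts braking later, the follower is never slower than the leader, so the closest approach is when both have stopped.
Minimum gap = 46.165 − 26.129 = 20.036 m.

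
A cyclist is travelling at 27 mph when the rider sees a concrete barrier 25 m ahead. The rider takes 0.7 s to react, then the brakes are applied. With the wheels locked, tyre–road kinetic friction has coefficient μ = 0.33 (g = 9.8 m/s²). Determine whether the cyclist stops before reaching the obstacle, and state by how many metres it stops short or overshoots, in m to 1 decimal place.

27 mph × 0.44704 = 12.0701 m/s.
a = μg = 0.33 × 9.8 = 3.234 m/s².
Reaction distance = 12.0701 × 0.7 = 8.449 m.
Braking distance = v²/(2a) = 145.687 / 6.468 = 22.524 m.
Total stopping distance = 8.449 + 22.524 = 30.973 m, vs 25 m available — it cannot stop in time and overshoots by 30.973 − 25 = 5.973 m.

No — it overshoots by 6.0 m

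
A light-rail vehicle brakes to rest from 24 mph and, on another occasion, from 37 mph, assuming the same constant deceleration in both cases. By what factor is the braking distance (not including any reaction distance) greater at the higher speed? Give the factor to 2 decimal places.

Braking distance d = v²/(2a), so with a fixed, d ∝ v².
Factor = (37/24)² = 1.5417² = 2.3768.

Factor ≈ 2.38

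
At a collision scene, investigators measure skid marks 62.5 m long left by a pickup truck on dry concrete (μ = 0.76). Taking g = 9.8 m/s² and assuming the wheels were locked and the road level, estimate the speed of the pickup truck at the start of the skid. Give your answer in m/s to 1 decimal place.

Initial speed ≈ 30.5 m/s

Deceleration a = μg = 0.76 × 9.8 = 7.448 m/s².
v = √(2a·d) = √(2 × 7.448 × 62.5) = √931.000 = 30.5123 m/s.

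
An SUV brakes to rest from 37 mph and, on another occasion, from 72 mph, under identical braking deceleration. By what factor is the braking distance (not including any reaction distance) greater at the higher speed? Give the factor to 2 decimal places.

Factor ≈ 3.79

Braking distance d = v²/(2a), so with a fixed, d ∝ v².
Factor = (72/37)² = 1.9459² = 3.7865.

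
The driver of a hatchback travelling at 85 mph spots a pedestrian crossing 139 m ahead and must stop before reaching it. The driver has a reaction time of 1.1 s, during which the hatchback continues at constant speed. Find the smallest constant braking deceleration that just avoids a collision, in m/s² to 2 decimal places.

85 mph × 0.44704 = 37.9984 m/s.
Distance covered during reaction = 37.9984 × 1.1 = 41.798 m.
Distance available for braking: 139 − 41.798 = 97.202 m.
v² = 2a·d ⇒ a = v²/(2d) = 37.9984² / (2 × 97.202) = 1443.878 / 194.404 = 7.4272 m/s².

Required deceleration ≈ 7.43 m/s²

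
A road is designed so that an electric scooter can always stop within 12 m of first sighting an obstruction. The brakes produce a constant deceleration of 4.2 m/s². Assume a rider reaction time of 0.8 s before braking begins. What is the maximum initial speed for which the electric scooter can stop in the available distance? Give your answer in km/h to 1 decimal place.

Maximum speed ≈ 26.0 km/h

Stopping distance: v·t_r + v²/(2a) = 12 with t_r = 0.8 s and a = 4.200 m/s².
So v² + 6.720 v − 100.80 = 0.
Positive root: v = −a·t_r + √((a·t_r)² + 2a·d) = −3.360 + √(11.290 + 100.80) = 7.2273 m/s.
7.2273 m/s × 3.6 = 26.018 km/h.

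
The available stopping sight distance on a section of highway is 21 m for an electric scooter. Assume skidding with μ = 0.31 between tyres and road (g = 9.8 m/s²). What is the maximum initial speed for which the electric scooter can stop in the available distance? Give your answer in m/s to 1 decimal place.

a = μg = 0.31 × 9.8 = 3.038 m/s².
v²/(2a) = d ⇒ v = √(2 × 3.038 × 21) = √127.60 = 11.2960 m/s.

Maximum speed ≈ 11.3 m/s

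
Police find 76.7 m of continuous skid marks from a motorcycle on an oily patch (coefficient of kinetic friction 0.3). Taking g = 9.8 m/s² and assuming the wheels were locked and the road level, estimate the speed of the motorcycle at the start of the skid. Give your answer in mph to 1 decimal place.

Deceleration a = μg = 0.3 × 9.8 = 2.940 m/s².
v = √(2a·d) = √(2 × 2.940 × 76.7) = √450.996 = 21.2367 m/s.
= 21.2367 ÷ 0.44704 = 47.505 mph.

Initial speed ≈ 47.5 mph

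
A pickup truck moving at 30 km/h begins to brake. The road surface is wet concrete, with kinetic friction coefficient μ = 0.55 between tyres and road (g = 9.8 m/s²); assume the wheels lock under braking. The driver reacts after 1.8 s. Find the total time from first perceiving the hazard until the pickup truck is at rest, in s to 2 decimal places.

30 km/h ÷ 3.6 = 8.3333 m/s.
a = μg = 0.55 × 9.8 = 5.390 m/s².
Braking time = v/a = 8.3333 / 5.390 = 1.546 s.
Total = 1.8 + 1.546 = 3.346 s.

Total time ≈ 3.35 s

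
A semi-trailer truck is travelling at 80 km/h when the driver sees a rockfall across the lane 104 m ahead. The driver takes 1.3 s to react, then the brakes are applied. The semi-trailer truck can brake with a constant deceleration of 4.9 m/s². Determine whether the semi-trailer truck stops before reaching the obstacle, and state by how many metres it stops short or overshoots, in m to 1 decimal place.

80 km/h ÷ 3.6 = 22.2222 m/s.
Reaction distance = 22.2222 × 1.3 = 28.889 m.
Braking distance = v²/(2a) = 493.826 / 9.800 = 50.390 m.
Total stopping distance = 28.889 + 50.390 = 79.279 m, vs 104 m available — it stops with 104 − 79.279 = 24.721 m to spare.

Yes — it stops 24.7 m short of the obstacle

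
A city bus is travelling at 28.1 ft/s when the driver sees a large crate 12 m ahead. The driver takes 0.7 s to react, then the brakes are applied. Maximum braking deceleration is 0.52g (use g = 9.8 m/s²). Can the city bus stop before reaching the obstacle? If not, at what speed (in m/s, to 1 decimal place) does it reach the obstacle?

No — it strikes the obstacle at 3.5 m/s

28.1 ft/s × 0.3048 = 8.5649 m/s.
a = 0.52 × 9.8 = 5.096 m/s².
Reaction distance = 8.5649 × 0.7 = 5.995 m.
Braking distance needed to stop: v²/(2a) = 73.358 / 10.192 = 7.198 m, so total needed = 5.995 + 7.198 = 13.193 m > 12 m — it cannot stop.
Distance remaining when braking begins: 12 − 5.995 = 6.005 m.
v² = v₀² − 2a·d = 73.358 − 2 × 5.096 × 6.005 = 12.155 m²/s².
v = √12.155 = 3.486 m/s.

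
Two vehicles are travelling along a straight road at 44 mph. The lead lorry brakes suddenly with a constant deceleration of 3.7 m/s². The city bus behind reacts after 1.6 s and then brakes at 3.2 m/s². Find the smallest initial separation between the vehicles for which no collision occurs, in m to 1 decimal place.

44 mph × 0.44704 = 19.6698 m/s.
Leader travels v²/(2a_L) = 386.901 / 7.400 = 52.284 m before stopping.
Follower covers v·t_r = 19.6698 × 1.6 = 31.472 m while reacting, then v²/(2a_F) = 386.901 / 6.400 = 60.453 m while braking, for a total of 31.472 + 60.453 = 91.925 m.
Since a_F ≤ a_L and the follower starts braking later, the follower is never slower than the leader, so the closest approach is when both have stopped.
Minimum gap = 91.925 − 52.284 = 39.641 m.

Minimum gap ≈ 39.6 m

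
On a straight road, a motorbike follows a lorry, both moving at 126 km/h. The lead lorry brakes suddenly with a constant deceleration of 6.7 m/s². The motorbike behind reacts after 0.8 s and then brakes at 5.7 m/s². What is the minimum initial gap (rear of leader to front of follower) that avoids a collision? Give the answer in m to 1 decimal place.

126 km/h ÷ 3.6 = 35.0000 m/s.
Leader travels v²/(2a_L) = 1225.000 / 13.400 = 91.418 m before stopping.
Follower covers v·t_r = 35.0000 × 0.8 = 28.000 m while reacting, then v²/(2a_F) = 1225.000 / 11.400 = 107.456 m while braking, for a total of 28.000 + 107.456 = 135.456 m.
Since a_F ≤ a_L and the follower starts braking later, the follower is never slower than the leader, so the closest approach is when both have stopped.
Minimum gap = 135.456 − 91.418 = 44.038 m.

Minimum gap ≈ 44.0 m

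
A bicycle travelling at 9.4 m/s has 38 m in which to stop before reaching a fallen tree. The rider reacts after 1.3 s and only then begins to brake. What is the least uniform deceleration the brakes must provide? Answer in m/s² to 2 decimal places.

Required deceleration ≈ 1.71 m/s²

Distance covered during reaction = 9.4000 × 1.3 = 12.220 m.
Distance available for braking: 38 − 12.220 = 25.780 m.
v² = 2a·d ⇒ a = v²/(2d) = 9.4000² / (2 × 25.780) = 88.360 / 51.560 = 1.7137 m/s².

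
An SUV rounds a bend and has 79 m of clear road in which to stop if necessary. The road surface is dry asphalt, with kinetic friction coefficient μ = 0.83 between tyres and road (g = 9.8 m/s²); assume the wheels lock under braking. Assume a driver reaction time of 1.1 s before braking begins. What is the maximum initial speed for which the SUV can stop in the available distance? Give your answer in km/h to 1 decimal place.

Maximum speed ≈ 100.8 km/h

a = μg = 0.83 × 9.8 = 8.134 m/s².
Stopping distance: v·t_r + v²/(2a) = 79 with t_r = 1.1 s and a = 8.134 m/s².
So v² + 17.895 v − 1285.17 = 0.
Positive root: v = −a·t_r + √((a·t_r)² + 2a·d) = −8.947 + √(80.049 + 1285.17) = 28.0019 m/s.
28.0019 m/s × 3.6 = 100.807 km/h.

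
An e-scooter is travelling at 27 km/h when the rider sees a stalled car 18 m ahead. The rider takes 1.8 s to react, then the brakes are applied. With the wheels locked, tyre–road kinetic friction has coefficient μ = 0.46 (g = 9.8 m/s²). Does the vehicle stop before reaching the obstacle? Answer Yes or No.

No

27 km/h ÷ 3.6 = 7.5000 m/s.
a = μg = 0.46 × 9.8 = 4.508 m/s².
Reaction distance = 7.5000 × 1.8 = 13.500 m.
Braking distance = v²/(2a) = 56.250 / 9.016 = 6.239 m.
Total stopping distance = 13.500 + 6.239 = 19.739 m, vs 18 m available — it cannot stop in time and overshoots by 19.739 − 18 = 1.739 m.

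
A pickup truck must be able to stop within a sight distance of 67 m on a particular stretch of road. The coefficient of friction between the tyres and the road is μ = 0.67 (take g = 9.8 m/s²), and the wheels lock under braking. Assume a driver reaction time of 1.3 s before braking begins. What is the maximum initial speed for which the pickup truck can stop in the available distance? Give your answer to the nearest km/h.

a = μg = 0.67 × 9.8 = 6.566 m/s².
Stopping distance: v·t_r + v²/(2a) = 67 with t_r = 1.3 s and a = 6.566 m/s².
So v² + 17.072 v − 879.84 = 0.
Positive root: v = −a·t_r + √((a·t_r)² + 2a·d) = −8.536 + √(72.863 + 879.84) = 22.3299 m/s.
22.3299 m/s × 3.6 = 80.388 km/h.

Maximum speed ≈ 80 km/h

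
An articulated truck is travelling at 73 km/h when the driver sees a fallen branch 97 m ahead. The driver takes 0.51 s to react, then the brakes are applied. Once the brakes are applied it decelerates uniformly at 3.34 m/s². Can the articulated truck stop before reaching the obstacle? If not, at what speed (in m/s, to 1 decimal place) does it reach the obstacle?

Yes — it stops about 25.1 m short of the obstacle, so it never reaches it

73 km/h ÷ 3.6 = 20.2778 m/s.
Reaction distance = 20.2778 × 0.51 = 10.342 m.
Braking distance = v²/(2a) = 411.189 / 6.680 = 61.555 m.
Total stopping distance = 10.342 + 61.555 = 71.897 m, vs 97 m available — it stops with 97 − 71.897 = 25.103 m to spare.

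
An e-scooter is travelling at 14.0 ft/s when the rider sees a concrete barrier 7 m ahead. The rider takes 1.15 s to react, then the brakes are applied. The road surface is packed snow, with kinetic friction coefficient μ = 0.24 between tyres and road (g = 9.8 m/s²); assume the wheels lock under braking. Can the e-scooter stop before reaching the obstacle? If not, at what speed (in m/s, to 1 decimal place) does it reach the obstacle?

No — it strikes the obstacle at 2.9 m/s

14 ft/s × 0.3048 = 4.2672 m/s.
a = μg = 0.24 × 9.8 = 2.352 m/s².
Reaction distance = 4.2672 × 1.15 = 4.907 m.
Braking distance needed to stop: v²/(2a) = 18.209 / 4.704 = 3.871 m, so total needed = 4.907 + 3.871 = 8.778 m > 7 m — it cannot stop.
Distance remaining when braking begins: 7 − 4.907 = 2.093 m.
v² = v₀² − 2a·d = 18.209 − 2 × 2.352 × 2.093 = 8.364 m²/s².
v = √8.364 = 2.892 m/s.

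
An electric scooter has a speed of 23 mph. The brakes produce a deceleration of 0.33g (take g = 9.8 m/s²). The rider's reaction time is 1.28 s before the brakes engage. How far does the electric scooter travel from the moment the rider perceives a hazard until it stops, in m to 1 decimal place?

23 mph × 0.44704 = 10.2819 m/s.
a = 0.33 × 9.8 = 3.234 m/s².
Reaction distance = v·t_r = 10.2819 × 1.28 = 13.161 m.
Braking distance = v²/(2a) = 10.2819² / (2 × 3.234) = 105.717 / 6.468 = 16.345 m.
Total = 13.161 + 16.345 = 29.506 m.

Total stopping distance ≈ 29.5 m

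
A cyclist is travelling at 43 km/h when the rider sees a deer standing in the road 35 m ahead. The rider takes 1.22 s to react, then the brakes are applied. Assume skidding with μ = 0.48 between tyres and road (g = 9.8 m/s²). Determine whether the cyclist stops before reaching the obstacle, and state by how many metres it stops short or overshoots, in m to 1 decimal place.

43 km/h ÷ 3.6 = 11.9444 m/s.
a = μg = 0.48 × 9.8 = 4.704 m/s².
Reaction distance = 11.9444 × 1.22 = 14.572 m.
Braking distance = v²/(2a) = 142.669 / 9.408 = 15.165 m.
Total stopping distance = 14.572 + 15.165 = 29.737 m, vs 35 m available — it stops with 35 − 29.737 = 5.263 m to spare.

Yes — it stops 5.3 m short of the obstacle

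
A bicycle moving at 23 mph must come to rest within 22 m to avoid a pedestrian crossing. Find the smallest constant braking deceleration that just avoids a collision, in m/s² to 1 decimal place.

Required deceleration ≈ 2.4 m/s²

23 mph × 0.44704 = 10.2819 m/s.
v² = 2a·d ⇒ a = v²/(2d) = 10.2819² / (2 × 22.000) = 105.717 / 44.000 = 2.4027 m/s².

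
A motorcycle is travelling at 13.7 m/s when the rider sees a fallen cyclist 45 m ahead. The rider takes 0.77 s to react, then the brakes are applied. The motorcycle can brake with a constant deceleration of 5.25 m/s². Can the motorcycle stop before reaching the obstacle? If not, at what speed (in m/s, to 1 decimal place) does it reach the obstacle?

Yes — it stops about 16.6 m short of the obstacle, so it never reaches it

Reaction distance = 13.7000 × 0.77 = 10.549 m.
Braking distance = v²/(2a) = 187.690 / 10.500 = 17.875 m.
Total stopping distance = 10.549 + 17.875 = 28.424 m, vs 45 m available — it stops with 45 − 28.424 = 16.576 m to spare.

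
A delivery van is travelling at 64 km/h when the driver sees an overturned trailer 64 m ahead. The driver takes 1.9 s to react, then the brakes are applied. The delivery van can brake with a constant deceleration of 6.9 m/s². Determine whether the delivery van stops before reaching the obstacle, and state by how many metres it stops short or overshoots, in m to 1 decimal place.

Yes — it stops 7.3 m short of the obstacle

64 km/h ÷ 3.6 = 17.7778 m/s.
Reaction distance = 17.7778 × 1.9 = 33.778 m.
Braking distance = v²/(2a) = 316.050 / 13.800 = 22.902 m.
Total stopping distance = 33.778 + 22.902 = 56.680 m, vs 64 m available — it stops with 64 − 56.680 = 7.320 m to spare.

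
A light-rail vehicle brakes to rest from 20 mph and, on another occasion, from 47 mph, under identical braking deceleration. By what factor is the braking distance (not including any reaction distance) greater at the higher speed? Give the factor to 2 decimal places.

Factor ≈ 5.52

Braking distance d = v²/(2a), so with a fixed, d ∝ v².
Factor = (47/20)² = 2.3500² = 5.5225.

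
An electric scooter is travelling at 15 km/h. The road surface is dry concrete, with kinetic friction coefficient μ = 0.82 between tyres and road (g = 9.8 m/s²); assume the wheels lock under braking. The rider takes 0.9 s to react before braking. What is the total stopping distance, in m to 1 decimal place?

15 km/h ÷ 3.6 = 4.1667 m/s.
a = μg = 0.82 × 9.8 = 8.036 m/s².
Reaction distance = v·t_r = 4.1667 × 0.9 = 3.750 m.
Braking distance = v²/(2a) = 4.1667² / (2 × 8.036) = 17.361 / 16.072 = 1.080 m.
Total = 3.750 + 1.080 = 4.830 m.

Total stopping distance ≈ 4.8 m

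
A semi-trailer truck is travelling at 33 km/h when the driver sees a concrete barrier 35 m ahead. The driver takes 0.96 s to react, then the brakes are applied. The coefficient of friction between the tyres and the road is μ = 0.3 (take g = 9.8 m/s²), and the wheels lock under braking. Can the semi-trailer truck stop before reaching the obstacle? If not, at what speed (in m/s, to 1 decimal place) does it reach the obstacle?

Yes — it stops about 11.9 m short of the obstacle, so it never reaches it

33 km/h ÷ 3.6 = 9.1667 m/s.
a = μg = 0.3 × 9.8 = 2.940 m/s².
Reaction distance = 9.1667 × 0.96 = 8.800 m.
Braking distance = v²/(2a) = 84.028 / 5.880 = 14.290 m.
Total stopping distance = 8.800 + 14.290 = 23.090 m, vs 35 m available — it stops with 35 − 23.090 = 11.910 m to spare.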